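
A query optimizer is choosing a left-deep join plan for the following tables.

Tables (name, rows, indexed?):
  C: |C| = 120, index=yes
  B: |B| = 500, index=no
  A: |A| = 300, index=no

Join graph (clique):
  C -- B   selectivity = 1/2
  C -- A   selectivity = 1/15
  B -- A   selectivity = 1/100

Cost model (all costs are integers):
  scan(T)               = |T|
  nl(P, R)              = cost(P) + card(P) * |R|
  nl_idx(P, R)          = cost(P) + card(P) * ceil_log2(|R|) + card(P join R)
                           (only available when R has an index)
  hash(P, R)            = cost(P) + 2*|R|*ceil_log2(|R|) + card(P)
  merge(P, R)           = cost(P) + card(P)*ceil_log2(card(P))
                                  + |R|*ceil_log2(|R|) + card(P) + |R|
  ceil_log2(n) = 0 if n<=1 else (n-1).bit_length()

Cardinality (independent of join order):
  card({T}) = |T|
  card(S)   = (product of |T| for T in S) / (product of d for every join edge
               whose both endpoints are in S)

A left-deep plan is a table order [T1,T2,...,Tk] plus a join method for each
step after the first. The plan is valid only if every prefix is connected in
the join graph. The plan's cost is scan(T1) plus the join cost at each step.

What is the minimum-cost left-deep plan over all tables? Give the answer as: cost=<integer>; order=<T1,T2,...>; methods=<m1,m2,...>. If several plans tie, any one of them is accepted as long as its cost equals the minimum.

Selinger DP (subsets sized 1..n):
  {C}: scan cost=120, card=120
  {B}: scan cost=500, card=500
  {A}: scan cost=300, card=300
  {BC}: card=30000; try (C,hash)→2680, (B,merge)→6080, (C,merge)→6460, (B,hash)→9240, (C,nl_idx)→34000, (B,nl)→60120 …(+1); best=2680 via (C,hash)
  {AC}: card=2400; try (C,hash)→2280, (A,merge)→4080, (C,merge)→4260, (C,nl_idx)→4800, (A,hash)→5640, (A,nl)→36120 …(+1); best=2280 via (C,hash)
  {AB}: card=1500; try (A,hash)→6400, (B,merge)→8300, (A,merge)→8500, (B,hash)→9600, (B,nl)→150300, (A,nl)→150500; best=6400 via (A,hash)
  {ABC}: card=6000; try (C,hash)→9580, (B,hash)→13680, (C,nl_idx)→22900, (C,merge)→25360, (A,hash)→38080, (B,merge)→38480 …(+4); best=9580 via (C,hash)

cost=9580; order=B,A,C; methods=hash,hash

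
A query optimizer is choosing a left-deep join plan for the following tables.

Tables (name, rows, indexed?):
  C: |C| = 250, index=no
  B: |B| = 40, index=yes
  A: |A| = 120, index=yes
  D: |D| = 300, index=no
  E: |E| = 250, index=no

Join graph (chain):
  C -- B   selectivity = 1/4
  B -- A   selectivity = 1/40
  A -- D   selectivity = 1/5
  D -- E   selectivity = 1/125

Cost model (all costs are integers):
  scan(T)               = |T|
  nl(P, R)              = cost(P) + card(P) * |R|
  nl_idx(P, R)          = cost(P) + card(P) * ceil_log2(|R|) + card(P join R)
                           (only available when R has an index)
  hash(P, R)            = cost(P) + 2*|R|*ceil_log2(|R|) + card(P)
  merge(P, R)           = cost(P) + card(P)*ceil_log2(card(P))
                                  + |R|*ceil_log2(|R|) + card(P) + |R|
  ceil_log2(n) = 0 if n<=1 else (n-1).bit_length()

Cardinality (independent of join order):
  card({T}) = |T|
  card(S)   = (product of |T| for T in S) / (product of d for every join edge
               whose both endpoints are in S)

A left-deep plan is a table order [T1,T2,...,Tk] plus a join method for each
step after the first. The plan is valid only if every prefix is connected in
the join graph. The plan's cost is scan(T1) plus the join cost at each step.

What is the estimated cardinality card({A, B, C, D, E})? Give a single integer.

900000

Tables in S: A(120), B(40), C(250), D(300), E(250)
Edges inside S: C-B(d=4), B-A(d=40), A-D(d=5), D-E(d=125)
numerator = 120 * 40 * 250 * 300 * 250 = 90000000000
denominator = 4 * 40 * 5 * 125 = 100000
card(S) = 90000000000 / 100000 = 900000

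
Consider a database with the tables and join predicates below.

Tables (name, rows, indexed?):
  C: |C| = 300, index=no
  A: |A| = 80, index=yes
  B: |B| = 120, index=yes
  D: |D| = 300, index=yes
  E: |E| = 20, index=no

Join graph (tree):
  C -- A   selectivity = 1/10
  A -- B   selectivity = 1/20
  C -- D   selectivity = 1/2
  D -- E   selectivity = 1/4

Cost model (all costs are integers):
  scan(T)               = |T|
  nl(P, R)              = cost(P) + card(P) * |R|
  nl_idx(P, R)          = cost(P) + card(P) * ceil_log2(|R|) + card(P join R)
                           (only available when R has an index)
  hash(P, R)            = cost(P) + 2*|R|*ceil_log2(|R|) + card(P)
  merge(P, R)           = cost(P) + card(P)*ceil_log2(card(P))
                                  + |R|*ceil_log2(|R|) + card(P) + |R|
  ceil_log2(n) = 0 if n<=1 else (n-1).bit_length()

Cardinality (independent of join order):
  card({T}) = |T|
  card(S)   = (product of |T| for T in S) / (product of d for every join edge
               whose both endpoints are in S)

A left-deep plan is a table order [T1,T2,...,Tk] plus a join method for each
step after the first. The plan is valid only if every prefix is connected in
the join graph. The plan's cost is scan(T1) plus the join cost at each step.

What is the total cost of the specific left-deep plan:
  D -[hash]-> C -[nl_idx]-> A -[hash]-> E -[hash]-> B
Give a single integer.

step 1: scan D: cost=300, card=300
step 2: join C via hash
    card(P join C) = 300*300/(2) = 45000
    cost = 300 + 2*300*9 + 300 = 6000
step 3: join A via nl_idx
    card(P join A) = 45000*80/(10) = 360000
    cost = 6000 + 45000*7 + 360000 = 681000
step 4: join E via hash
    card(P join E) = 360000*20/(4) = 1800000
    cost = 681000 + 2*20*5 + 360000 = 1041200
step 5: join B via hash
    card(P join B) = 1800000*120/(20) = 10800000
    cost = 1041200 + 2*120*7 + 1800000 = 2842880

2842880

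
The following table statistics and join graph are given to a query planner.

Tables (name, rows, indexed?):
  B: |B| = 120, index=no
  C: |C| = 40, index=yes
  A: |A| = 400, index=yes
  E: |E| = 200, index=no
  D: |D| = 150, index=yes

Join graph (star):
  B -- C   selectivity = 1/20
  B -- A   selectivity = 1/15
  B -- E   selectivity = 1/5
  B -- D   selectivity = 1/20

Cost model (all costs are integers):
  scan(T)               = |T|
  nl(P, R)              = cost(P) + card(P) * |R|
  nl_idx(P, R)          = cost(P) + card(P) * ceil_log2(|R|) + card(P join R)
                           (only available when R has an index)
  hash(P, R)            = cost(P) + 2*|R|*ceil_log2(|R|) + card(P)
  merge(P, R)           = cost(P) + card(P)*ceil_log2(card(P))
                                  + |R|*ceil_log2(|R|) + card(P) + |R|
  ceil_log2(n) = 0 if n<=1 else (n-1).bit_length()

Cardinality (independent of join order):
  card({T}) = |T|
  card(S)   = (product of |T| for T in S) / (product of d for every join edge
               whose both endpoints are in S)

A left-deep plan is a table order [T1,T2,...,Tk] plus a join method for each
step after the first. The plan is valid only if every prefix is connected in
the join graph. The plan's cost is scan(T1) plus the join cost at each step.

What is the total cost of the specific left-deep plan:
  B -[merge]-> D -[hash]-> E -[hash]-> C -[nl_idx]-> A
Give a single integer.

step 1: scan B: cost=120, card=120
step 2: join D via merge
    card(P join D) = 120*150/(20) = 900
    cost = 120 + 120*7 + 150*8 + 120 + 150 = 2430
step 3: join E via hash
    card(P join E) = 900*200/(5) = 36000
    cost = 2430 + 2*200*8 + 900 = 6530
step 4: join C via hash
    card(P join C) = 36000*40/(20) = 72000
    cost = 6530 + 2*40*6 + 36000 = 43010
step 5: join A via nl_idx
    card(P join A) = 72000*400/(15) = 1920000
    cost = 43010 + 72000*9 + 1920000 = 2611010

2611010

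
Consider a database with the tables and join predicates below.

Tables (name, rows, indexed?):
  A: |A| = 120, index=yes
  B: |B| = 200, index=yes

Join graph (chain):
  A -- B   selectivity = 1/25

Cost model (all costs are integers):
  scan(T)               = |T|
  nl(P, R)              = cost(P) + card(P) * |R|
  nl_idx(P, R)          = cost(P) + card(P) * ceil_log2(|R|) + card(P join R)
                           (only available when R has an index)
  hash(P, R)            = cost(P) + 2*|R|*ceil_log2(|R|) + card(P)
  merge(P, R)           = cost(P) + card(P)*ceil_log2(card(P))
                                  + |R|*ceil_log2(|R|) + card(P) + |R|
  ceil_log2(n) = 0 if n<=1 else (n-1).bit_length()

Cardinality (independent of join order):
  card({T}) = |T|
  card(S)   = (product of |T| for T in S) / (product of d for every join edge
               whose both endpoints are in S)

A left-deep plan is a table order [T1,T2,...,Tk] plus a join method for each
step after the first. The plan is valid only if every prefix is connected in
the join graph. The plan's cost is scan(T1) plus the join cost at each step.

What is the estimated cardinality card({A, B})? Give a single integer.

960

Tables in S: A(120), B(200)
Edges inside S: A-B(d=25)
numerator = 120 * 200 = 24000
denominator = 25 = 25
card(S) = 24000 / 25 = 960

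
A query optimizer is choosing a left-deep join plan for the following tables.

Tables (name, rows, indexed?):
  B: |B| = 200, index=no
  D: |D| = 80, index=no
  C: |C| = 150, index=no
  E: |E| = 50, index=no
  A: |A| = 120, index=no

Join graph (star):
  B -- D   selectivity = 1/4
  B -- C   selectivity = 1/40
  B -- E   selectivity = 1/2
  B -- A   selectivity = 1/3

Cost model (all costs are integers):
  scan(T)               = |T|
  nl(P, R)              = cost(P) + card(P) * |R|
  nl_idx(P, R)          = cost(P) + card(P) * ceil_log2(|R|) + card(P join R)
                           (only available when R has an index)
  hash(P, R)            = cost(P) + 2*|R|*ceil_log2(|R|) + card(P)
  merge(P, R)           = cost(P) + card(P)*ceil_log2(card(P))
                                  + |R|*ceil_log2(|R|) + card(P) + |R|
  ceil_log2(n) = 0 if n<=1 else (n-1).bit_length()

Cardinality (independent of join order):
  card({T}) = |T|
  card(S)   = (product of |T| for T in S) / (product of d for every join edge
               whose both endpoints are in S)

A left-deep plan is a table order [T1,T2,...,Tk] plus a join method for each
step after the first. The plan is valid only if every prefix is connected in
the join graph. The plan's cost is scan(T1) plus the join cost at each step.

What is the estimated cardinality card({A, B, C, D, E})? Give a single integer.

Tables in S: A(120), B(200), C(150), D(80), E(50)
Edges inside S: B-D(d=4), B-C(d=40), B-E(d=2), B-A(d=3)
numerator = 120 * 200 * 150 * 80 * 50 = 14400000000
denominator = 4 * 40 * 2 * 3 = 960
card(S) = 14400000000 / 960 = 15000000

15000000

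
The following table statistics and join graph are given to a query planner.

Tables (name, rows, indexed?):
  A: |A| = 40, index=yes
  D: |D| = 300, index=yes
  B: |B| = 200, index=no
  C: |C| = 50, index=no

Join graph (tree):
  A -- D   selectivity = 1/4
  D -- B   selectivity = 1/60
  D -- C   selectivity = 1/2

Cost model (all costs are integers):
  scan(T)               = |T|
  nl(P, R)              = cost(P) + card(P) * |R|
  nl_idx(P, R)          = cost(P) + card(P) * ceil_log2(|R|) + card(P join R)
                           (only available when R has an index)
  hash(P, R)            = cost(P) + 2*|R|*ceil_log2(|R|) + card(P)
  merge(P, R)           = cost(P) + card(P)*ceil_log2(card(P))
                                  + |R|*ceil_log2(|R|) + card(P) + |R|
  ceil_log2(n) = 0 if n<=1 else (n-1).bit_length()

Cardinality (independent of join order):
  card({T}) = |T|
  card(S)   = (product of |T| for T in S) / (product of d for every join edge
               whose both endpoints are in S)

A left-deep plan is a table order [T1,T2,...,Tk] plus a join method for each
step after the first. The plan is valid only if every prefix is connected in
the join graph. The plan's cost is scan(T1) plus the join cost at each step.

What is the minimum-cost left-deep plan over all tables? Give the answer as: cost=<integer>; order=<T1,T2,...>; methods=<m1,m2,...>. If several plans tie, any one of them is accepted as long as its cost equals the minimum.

Selinger DP (subsets sized 1..n):
  {A}: scan cost=40, card=40
  {D}: scan cost=300, card=300
  {B}: scan cost=200, card=200
  {C}: scan cost=50, card=50
  {AD}: card=3000; try (A,hash)→1080, (D,merge)→3320, (D,nl_idx)→3400, (A,merge)→3580, (A,nl_idx)→5100, (D,hash)→5480 …(+2); best=1080 via (A,hash)
  {BD}: card=1000; try (D,nl_idx)→3000, (B,hash)→3800, (D,merge)→5000, (B,merge)→5100, (D,hash)→5800, (D,nl)→60200 …(+1); best=3000 via (D,nl_idx)
  {CD}: card=7500; try (C,hash)→1200, (D,merge)→3400, (C,merge)→3650, (D,hash)→5500, (D,nl_idx)→8000, (D,nl)→15050 …(+1); best=1200 via (C,hash)
  {ABD}: card=10000; try (A,hash)→4480, (B,hash)→7280, (A,merge)→14280, (A,nl_idx)→19000, (B,merge)→41880, (A,nl)→43000 …(+1); best=4480 via (A,hash)
  {ACD}: card=75000; try (C,hash)→4680, (A,hash)→9180, (C,merge)→40430, (A,merge)→106480, (A,nl_idx)→121200, (C,nl)→151080 …(+1); best=4680 via (C,hash)
  {BCD}: card=25000; try (C,hash)→4600, (B,hash)→11900, (C,merge)→14350, (C,nl)→53000, (B,merge)→108000, (B,nl)→1501200; best=4600 via (C,hash)
  {ABCD}: card=250000; try (C,hash)→15080, (A,hash)→30080, (B,hash)→82880, (C,merge)→154830, (A,nl_idx)→404600, (A,merge)→404880 …(+4); best=15080 via (C,hash)

cost=15080; order=B,D,A,C; methods=nl_idx,hash,hash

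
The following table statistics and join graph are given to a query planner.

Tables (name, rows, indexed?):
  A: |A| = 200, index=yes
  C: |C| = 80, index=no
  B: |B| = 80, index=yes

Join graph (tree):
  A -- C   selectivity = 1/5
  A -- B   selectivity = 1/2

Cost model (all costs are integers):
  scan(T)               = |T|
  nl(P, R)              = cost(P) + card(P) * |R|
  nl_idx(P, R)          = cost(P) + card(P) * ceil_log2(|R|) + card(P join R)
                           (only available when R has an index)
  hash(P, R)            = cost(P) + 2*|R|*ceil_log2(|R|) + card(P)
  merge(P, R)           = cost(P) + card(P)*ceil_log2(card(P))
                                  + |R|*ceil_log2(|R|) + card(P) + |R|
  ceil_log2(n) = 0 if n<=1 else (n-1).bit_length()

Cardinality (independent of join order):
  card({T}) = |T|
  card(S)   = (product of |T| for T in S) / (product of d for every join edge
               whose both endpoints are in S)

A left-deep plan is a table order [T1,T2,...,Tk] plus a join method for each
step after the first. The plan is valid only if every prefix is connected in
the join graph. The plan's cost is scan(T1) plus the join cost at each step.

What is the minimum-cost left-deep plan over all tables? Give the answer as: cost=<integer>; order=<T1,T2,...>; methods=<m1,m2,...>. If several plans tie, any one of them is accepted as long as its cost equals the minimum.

cost=5840; order=A,C,B; methods=hash,hash

Selinger DP (subsets sized 1..n):
  {A}: scan cost=200, card=200
  {C}: scan cost=80, card=80
  {B}: scan cost=80, card=80
  {AC}: card=3200; try (C,hash)→1520, (A,merge)→2520, (C,merge)→2640, (A,hash)→3360, (A,nl_idx)→3920, (A,nl)→16080 …(+1); best=1520 via (C,hash)
  {AB}: card=8000; try (B,hash)→1520, (A,merge)→2520, (B,merge)→2640, (A,hash)→3360, (A,nl_idx)→8720, (B,nl_idx)→9600 …(+2); best=1520 via (B,hash)
  {ABC}: card=128000; try (B,hash)→5840, (C,hash)→10640, (B,merge)→43760, (C,merge)→114160, (B,nl_idx)→151920, (B,nl)→257520 …(+1); best=5840 via (B,hash)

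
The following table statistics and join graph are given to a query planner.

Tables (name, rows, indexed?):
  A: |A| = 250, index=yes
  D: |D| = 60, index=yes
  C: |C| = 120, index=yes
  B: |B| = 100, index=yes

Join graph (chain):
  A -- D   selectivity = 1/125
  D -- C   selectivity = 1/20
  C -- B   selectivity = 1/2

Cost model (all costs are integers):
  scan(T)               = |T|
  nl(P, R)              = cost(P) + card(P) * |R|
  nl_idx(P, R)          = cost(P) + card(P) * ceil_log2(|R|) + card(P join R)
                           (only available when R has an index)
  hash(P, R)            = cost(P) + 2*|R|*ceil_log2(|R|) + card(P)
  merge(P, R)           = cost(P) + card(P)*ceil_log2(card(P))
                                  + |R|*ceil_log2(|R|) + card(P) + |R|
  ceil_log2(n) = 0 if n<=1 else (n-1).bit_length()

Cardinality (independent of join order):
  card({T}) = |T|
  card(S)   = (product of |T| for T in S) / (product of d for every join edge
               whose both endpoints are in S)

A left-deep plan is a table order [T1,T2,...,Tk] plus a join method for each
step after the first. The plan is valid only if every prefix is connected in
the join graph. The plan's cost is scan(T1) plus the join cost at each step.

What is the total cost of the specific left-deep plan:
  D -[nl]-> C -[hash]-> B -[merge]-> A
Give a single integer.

step 1: scan D: cost=60, card=60
step 2: join C via nl
    card(P join C) = 60*120/(20) = 360
    cost = 60 + 60*120 = 7260
step 3: join B via hash
    card(P join B) = 360*100/(2) = 18000
    cost = 7260 + 2*100*7 + 360 = 9020
step 4: join A via merge
    card(P join A) = 18000*250/(125) = 36000
    cost = 9020 + 18000*15 + 250*8 + 18000 + 250 = 299270

299270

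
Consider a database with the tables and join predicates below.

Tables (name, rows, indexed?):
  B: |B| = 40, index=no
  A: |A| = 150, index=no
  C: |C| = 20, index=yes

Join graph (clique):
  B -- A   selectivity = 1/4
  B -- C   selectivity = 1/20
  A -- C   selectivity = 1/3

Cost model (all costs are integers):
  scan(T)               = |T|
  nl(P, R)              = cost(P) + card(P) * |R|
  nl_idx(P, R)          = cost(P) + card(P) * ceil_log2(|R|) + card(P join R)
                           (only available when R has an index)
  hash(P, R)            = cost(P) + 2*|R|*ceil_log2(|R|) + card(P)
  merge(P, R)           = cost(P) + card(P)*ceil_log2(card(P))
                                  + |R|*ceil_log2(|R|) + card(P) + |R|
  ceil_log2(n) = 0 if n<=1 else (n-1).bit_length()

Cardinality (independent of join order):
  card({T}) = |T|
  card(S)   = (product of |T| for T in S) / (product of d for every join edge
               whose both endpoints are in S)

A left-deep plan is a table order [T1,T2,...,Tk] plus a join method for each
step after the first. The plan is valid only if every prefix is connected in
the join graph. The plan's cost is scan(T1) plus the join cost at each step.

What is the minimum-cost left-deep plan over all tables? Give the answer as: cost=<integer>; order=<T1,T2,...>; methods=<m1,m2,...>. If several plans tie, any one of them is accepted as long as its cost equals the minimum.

cost=1910; order=B,C,A; methods=hash,merge

Selinger DP (subsets sized 1..n):
  {B}: scan cost=40, card=40
  {A}: scan cost=150, card=150
  {C}: scan cost=20, card=20
  {AB}: card=1500; try (B,hash)→780, (A,merge)→1670, (B,merge)→1780, (A,hash)→2480, (A,nl)→6040, (B,nl)→6150; best=780 via (B,hash)
  {BC}: card=40; try (C,hash)→280, (C,nl_idx)→280, (B,merge)→420, (C,merge)→440, (B,hash)→520, (B,nl)→820 …(+1); best=280 via (C,hash)
  {AC}: card=1000; try (C,hash)→500, (A,merge)→1490, (C,merge)→1620, (C,nl_idx)→1900, (A,hash)→2440, (A,nl)→3020 …(+1); best=500 via (C,hash)
  {ABC}: card=500; try (A,merge)→1910, (B,hash)→1980, (C,hash)→2480, (A,hash)→2720, (A,nl)→6280, (C,nl_idx)→8780 …(+4); best=1910 via (A,merge)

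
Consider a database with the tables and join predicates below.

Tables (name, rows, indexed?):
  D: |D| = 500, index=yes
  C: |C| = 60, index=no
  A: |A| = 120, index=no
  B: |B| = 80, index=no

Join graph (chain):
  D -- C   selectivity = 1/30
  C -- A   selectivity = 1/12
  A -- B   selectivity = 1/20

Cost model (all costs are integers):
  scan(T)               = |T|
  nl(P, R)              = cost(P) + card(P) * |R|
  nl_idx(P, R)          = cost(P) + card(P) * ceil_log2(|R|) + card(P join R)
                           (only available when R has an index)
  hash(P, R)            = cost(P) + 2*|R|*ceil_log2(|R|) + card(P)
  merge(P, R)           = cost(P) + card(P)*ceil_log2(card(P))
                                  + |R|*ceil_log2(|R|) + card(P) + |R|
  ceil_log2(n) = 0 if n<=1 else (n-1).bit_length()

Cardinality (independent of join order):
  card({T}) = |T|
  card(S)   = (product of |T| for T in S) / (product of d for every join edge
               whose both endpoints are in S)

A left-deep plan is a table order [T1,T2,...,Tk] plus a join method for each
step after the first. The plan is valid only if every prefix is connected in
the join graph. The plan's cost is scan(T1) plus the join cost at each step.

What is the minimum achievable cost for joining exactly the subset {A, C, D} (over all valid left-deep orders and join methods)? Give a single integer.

4280

Selinger DP over subsets of {A,C,D}:
  {D}: scan cost=500, card=500
  {C}: scan cost=60, card=60
  {A}: scan cost=120, card=120
  {CD}: card=1000; try (D,nl_idx)→1600, (C,hash)→1720, (D,merge)→5480, (C,merge)→5920, (D,hash)→9120, (D,nl)→30060 …(+1); best=1600 via (D,nl_idx)
  {AC}: card=600; try (C,hash)→960, (A,merge)→1440, (C,merge)→1500, (A,hash)→1800, (A,nl)→7260, (C,nl)→7320; best=960 via (C,hash)
  {ACD}: card=10000; try (A,hash)→4280, (D,hash)→10560, (D,merge)→12560, (A,merge)→13560, (D,nl_idx)→16360, (A,nl)→121600 …(+1); best=4280 via (A,hash)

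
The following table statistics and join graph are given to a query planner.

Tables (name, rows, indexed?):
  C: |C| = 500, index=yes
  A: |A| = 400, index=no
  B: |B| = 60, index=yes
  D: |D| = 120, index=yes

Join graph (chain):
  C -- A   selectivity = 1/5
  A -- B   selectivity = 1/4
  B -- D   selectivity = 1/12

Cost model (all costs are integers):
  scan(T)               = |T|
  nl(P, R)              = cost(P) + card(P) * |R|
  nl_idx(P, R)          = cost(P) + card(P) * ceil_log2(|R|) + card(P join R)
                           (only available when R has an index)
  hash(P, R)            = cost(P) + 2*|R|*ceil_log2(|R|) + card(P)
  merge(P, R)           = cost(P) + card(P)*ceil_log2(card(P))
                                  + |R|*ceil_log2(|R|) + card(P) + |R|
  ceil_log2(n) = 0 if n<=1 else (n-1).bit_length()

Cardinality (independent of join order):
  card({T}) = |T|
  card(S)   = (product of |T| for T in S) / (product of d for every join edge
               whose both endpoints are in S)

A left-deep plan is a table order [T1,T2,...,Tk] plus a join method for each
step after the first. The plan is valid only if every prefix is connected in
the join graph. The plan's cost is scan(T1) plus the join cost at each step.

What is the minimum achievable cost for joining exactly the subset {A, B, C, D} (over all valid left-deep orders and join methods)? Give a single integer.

77760

Selinger DP over subsets of {A,B,C,D}:
  {C}: scan cost=500, card=500
  {A}: scan cost=400, card=400
  {B}: scan cost=60, card=60
  {D}: scan cost=120, card=120
  {AC}: card=40000; try (A,hash)→8200, (C,merge)→9400, (A,merge)→9500, (C,hash)→9800, (C,nl_idx)→44000, (C,nl)→200400 …(+1); best=8200 via (A,hash)
  {AB}: card=6000; try (B,hash)→1520, (A,merge)→4480, (B,merge)→4820, (A,hash)→7320, (B,nl_idx)→8800, (A,nl)→24060 …(+1); best=1520 via (B,hash)
  {BD}: card=600; try (B,hash)→960, (D,nl_idx)→1080, (D,merge)→1440, (B,nl_idx)→1440, (B,merge)→1500, (D,hash)→1800 …(+2); best=960 via (B,hash)
  {ABC}: card=600000; try (C,hash)→16520, (B,hash)→48920, (C,merge)→90520, (C,nl_idx)→655520, (B,merge)→688620, (B,nl_idx)→848200 …(+2); best=16520 via (C,hash)
  {ABD}: card=60000; try (A,hash)→8760, (D,hash)→9200, (A,merge)→11560, (D,merge)→86480, (D,nl_idx)→103520, (A,nl)→240960 …(+1); best=8760 via (A,hash)
  {ABCD}: card=6000000; try (C,hash)→77760, (D,hash)→618200, (C,merge)→1033760, (C,nl_idx)→6548760, (D,nl_idx)→10216520, (D,merge)→12617480 …(+2); best=77760 via (C,hash)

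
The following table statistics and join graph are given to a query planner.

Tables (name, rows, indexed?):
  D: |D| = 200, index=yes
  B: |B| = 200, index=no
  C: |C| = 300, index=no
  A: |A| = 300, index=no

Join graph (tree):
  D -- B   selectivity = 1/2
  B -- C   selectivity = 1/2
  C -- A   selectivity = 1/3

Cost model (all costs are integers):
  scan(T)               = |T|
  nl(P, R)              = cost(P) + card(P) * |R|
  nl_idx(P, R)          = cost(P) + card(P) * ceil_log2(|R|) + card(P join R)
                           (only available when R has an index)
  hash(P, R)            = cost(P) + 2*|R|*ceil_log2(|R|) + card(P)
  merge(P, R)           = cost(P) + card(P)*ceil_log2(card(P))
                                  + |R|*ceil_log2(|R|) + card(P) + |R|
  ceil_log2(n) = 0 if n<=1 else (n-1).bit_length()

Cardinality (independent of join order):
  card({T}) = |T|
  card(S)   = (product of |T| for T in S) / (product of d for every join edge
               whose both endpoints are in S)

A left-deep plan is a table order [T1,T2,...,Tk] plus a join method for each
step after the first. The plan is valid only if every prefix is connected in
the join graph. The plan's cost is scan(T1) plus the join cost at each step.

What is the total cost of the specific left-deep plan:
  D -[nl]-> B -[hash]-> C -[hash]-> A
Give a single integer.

3071000

step 1: scan D: cost=200, card=200
step 2: join B via nl
    card(P join B) = 200*200/(2) = 20000
    cost = 200 + 200*200 = 40200
step 3: join C via hash
    card(P join C) = 20000*300/(2) = 3000000
    cost = 40200 + 2*300*9 + 20000 = 65600
step 4: join A via hash
    card(P join A) = 3000000*300/(3) = 300000000
    cost = 65600 + 2*300*9 + 3000000 = 3071000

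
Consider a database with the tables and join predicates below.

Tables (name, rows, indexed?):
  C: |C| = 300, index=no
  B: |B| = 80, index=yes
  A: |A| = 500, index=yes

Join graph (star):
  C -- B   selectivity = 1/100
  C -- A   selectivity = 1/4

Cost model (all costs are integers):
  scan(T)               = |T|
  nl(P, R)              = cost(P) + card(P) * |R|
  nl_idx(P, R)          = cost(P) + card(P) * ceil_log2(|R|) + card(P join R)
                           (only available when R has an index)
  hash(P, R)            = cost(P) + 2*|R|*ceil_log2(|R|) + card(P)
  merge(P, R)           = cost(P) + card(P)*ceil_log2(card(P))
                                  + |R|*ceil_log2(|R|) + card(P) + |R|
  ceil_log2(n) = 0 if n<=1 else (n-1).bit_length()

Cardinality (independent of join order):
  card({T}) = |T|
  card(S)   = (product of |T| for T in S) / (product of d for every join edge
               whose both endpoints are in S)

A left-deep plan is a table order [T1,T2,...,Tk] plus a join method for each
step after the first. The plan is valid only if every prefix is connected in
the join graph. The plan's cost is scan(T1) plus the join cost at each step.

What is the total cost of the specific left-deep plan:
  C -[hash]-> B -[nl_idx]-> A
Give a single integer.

step 1: scan C: cost=300, card=300
step 2: join B via hash
    card(P join B) = 300*80/(100) = 240
    cost = 300 + 2*80*7 + 300 = 1720
step 3: join A via nl_idx
    card(P join A) = 240*500/(4) = 30000
    cost = 1720 + 240*9 + 30000 = 33880

33880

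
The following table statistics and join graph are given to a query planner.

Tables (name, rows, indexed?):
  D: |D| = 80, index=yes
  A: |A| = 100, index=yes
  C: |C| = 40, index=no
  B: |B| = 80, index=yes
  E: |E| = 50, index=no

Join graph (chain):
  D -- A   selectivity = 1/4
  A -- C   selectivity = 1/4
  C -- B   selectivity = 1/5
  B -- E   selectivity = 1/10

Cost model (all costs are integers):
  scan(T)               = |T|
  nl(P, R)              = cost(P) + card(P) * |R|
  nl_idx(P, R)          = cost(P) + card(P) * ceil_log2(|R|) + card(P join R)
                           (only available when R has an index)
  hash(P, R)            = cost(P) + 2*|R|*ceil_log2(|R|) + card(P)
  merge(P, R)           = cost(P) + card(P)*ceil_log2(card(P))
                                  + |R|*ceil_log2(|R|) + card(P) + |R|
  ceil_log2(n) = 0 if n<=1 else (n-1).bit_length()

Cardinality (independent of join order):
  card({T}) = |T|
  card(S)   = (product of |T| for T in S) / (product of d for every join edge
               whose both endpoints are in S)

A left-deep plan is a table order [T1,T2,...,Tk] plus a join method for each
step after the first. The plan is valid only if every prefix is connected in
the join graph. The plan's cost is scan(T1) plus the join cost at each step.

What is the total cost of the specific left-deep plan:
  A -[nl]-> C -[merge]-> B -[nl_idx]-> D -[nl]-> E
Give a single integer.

16447740

step 1: scan A: cost=100, card=100
step 2: join C via nl
    card(P join C) = 100*40/(4) = 1000
    cost = 100 + 100*40 = 4100
step 3: join B via merge
    card(P join B) = 1000*80/(5) = 16000
    cost = 4100 + 1000*10 + 80*7 + 1000 + 80 = 15740
step 4: join D via nl_idx
    card(P join D) = 16000*80/(4) = 320000
    cost = 15740 + 16000*7 + 320000 = 447740
step 5: join E via nl
    card(P join E) = 320000*50/(10) = 1600000
    cost = 447740 + 320000*50 = 16447740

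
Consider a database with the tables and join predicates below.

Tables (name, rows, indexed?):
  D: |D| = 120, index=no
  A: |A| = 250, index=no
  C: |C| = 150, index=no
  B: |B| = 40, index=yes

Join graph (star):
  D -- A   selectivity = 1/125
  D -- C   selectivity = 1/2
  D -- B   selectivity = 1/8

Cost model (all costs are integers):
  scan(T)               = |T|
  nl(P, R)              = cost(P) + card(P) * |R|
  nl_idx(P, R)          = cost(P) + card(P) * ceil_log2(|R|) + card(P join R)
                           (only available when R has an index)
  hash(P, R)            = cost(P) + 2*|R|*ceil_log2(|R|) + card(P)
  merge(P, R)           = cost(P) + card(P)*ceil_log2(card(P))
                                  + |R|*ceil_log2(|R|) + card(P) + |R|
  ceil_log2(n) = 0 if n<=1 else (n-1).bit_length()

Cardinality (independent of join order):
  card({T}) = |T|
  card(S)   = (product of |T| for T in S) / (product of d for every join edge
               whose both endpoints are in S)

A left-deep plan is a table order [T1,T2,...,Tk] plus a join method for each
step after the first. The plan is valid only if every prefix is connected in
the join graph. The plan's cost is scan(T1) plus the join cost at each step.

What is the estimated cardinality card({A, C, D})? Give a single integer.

Tables in S: A(250), C(150), D(120)
Edges inside S: D-A(d=125), D-C(d=2)
numerator = 250 * 150 * 120 = 4500000
denominator = 125 * 2 = 250
card(S) = 4500000 / 250 = 18000

18000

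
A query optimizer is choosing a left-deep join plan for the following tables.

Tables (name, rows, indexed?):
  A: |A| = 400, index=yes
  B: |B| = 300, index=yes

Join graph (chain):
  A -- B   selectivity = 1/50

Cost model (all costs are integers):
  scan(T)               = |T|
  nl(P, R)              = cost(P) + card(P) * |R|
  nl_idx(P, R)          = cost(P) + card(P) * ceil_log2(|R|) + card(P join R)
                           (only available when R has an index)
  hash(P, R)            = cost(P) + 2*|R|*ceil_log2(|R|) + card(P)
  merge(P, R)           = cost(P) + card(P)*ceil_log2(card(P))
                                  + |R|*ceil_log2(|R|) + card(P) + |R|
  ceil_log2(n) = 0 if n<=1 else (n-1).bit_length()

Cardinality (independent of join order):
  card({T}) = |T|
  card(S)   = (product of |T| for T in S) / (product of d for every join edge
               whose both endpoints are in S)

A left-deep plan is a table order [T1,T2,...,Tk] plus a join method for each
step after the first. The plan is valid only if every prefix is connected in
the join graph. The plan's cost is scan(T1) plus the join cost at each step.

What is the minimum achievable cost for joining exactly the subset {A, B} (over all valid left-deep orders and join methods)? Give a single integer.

5400

Selinger DP over subsets of {A,B}:
  {A}: scan cost=400, card=400
  {B}: scan cost=300, card=300
  {AB}: card=2400; try (A,nl_idx)→5400, (B,hash)→6200, (B,nl_idx)→6400, (A,merge)→7300, (B,merge)→7400, (A,hash)→7800 …(+2); best=5400 via (A,nl_idx)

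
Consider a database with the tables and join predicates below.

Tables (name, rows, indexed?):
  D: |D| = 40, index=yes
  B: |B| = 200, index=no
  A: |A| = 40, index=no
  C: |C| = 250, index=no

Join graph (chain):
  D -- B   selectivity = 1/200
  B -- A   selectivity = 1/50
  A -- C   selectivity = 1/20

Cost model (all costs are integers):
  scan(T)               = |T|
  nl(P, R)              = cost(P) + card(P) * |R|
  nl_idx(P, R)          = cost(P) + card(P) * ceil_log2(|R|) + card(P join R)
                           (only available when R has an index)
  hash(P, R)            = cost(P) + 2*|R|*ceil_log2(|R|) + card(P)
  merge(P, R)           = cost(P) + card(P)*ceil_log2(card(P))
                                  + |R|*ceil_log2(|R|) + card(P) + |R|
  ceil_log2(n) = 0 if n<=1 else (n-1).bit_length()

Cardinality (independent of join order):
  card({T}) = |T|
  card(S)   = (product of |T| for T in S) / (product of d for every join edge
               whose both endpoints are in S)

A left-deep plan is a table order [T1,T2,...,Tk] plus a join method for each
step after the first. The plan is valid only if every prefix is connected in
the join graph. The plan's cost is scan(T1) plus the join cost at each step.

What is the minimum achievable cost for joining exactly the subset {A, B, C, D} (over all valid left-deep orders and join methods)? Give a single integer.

3842

Selinger DP over subsets of {A,B,C,D}:
  {D}: scan cost=40, card=40
  {B}: scan cost=200, card=200
  {A}: scan cost=40, card=40
  {C}: scan cost=250, card=250
  {BD}: card=40; try (D,hash)→880, (D,nl_idx)→1440, (B,merge)→2120, (D,merge)→2280, (B,hash)→3280, (B,nl)→8040 …(+1); best=880 via (D,hash)
  {AB}: card=160; try (A,hash)→880, (B,merge)→2120, (A,merge)→2280, (B,hash)→3280, (B,nl)→8040, (A,nl)→8200; best=880 via (A,hash)
  {AC}: card=500; try (A,hash)→980, (C,merge)→2570, (A,merge)→2780, (C,hash)→4080, (C,nl)→10040, (A,nl)→10250; best=980 via (A,hash)
  {ABD}: card=32; try (A,hash)→1400, (A,merge)→1440, (D,hash)→1520, (D,nl_idx)→1872, (A,nl)→2480, (D,merge)→2600 …(+1); best=1400 via (A,hash)
  {ABC}: card=2000; try (C,merge)→4570, (B,hash)→4680, (C,hash)→5040, (B,merge)→7780, (C,nl)→40880, (B,nl)→100980; best=4570 via (C,merge)
  {ABCD}: card=400; try (C,merge)→3842, (C,hash)→5432, (D,hash)→7050, (C,nl)→9400, (D,nl_idx)→16970, (D,merge)→28850 …(+1); best=3842 via (C,merge)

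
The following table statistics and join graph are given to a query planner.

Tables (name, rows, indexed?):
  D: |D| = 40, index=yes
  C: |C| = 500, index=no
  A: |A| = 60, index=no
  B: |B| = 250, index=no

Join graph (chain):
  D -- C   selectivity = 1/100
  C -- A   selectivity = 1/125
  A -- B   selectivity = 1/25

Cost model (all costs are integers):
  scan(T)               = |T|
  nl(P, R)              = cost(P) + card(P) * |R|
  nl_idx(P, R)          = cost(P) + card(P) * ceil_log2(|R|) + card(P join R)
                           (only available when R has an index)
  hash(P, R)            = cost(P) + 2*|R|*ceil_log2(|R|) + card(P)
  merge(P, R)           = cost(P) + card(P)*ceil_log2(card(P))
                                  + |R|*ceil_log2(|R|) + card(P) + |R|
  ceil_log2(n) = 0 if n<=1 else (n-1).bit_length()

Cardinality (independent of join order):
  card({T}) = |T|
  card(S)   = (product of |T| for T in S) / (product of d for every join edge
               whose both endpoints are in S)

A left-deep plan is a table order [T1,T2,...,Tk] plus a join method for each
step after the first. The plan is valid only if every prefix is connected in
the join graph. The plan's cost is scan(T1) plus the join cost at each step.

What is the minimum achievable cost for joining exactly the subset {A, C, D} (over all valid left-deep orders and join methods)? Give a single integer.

Selinger DP over subsets of {A,C,D}:
  {D}: scan cost=40, card=40
  {C}: scan cost=500, card=500
  {A}: scan cost=60, card=60
  {CD}: card=200; try (D,hash)→1480, (D,nl_idx)→3700, (C,merge)→5320, (D,merge)→5780, (C,hash)→9080, (C,nl)→20040 …(+1); best=1480 via (D,hash)
  {AC}: card=240; try (A,hash)→1720, (C,merge)→5480, (A,merge)→5920, (C,hash)→9120, (C,nl)→30060, (A,nl)→30500; best=1720 via (A,hash)
  {ACD}: card=96; try (A,hash)→2400, (D,hash)→2440, (D,nl_idx)→3256, (A,merge)→3700, (D,merge)→4160, (D,nl)→11320 …(+1); best=2400 via (A,hash)

2400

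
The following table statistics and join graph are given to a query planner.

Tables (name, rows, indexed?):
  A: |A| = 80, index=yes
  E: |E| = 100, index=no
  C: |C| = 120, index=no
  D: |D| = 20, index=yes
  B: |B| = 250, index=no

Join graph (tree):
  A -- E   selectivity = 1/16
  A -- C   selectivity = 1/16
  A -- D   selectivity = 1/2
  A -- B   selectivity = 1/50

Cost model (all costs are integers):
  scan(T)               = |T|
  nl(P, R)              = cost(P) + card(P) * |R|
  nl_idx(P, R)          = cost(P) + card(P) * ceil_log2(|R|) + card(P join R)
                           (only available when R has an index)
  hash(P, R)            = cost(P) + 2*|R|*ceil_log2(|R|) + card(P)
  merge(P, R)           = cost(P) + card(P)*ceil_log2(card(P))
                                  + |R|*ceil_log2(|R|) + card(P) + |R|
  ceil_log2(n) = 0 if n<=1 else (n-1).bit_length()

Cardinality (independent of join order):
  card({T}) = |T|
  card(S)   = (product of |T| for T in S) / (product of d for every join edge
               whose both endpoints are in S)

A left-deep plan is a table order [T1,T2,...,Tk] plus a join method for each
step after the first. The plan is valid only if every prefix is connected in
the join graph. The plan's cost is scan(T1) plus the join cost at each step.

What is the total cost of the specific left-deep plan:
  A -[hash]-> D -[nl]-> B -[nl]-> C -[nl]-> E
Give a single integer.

3680360

step 1: scan A: cost=80, card=80
step 2: join D via hash
    card(P join D) = 80*20/(2) = 800
    cost = 80 + 2*20*5 + 80 = 360
step 3: join B via nl
    card(P join B) = 800*250/(50) = 4000
    cost = 360 + 800*250 = 200360
step 4: join C via nl
    card(P join C) = 4000*120/(16) = 30000
    cost = 200360 + 4000*120 = 680360
step 5: join E via nl
    card(P join E) = 30000*100/(16) = 187500
    cost = 680360 + 30000*100 = 3680360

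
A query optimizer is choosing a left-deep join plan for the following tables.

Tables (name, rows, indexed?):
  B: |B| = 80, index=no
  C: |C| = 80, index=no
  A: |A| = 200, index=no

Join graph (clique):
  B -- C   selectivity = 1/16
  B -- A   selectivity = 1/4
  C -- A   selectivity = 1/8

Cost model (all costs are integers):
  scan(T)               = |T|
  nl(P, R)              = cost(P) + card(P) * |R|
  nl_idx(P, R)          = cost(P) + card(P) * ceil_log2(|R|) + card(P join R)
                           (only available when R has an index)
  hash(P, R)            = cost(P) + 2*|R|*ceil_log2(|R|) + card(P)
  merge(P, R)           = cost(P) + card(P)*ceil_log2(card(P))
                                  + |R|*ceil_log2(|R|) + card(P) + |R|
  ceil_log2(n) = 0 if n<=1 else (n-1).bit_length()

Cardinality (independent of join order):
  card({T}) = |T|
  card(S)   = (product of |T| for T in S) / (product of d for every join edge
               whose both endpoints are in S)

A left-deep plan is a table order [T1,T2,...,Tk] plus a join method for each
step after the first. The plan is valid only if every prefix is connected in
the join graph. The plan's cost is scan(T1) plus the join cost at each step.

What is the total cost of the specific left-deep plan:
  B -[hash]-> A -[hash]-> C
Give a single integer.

step 1: scan B: cost=80, card=80
step 2: join A via hash
    card(P join A) = 80*200/(4) = 4000
    cost = 80 + 2*200*8 + 80 = 3360
step 3: join C via hash
    card(P join C) = 4000*80/(16*8) = 2500
    cost = 3360 + 2*80*7 + 4000 = 8480

8480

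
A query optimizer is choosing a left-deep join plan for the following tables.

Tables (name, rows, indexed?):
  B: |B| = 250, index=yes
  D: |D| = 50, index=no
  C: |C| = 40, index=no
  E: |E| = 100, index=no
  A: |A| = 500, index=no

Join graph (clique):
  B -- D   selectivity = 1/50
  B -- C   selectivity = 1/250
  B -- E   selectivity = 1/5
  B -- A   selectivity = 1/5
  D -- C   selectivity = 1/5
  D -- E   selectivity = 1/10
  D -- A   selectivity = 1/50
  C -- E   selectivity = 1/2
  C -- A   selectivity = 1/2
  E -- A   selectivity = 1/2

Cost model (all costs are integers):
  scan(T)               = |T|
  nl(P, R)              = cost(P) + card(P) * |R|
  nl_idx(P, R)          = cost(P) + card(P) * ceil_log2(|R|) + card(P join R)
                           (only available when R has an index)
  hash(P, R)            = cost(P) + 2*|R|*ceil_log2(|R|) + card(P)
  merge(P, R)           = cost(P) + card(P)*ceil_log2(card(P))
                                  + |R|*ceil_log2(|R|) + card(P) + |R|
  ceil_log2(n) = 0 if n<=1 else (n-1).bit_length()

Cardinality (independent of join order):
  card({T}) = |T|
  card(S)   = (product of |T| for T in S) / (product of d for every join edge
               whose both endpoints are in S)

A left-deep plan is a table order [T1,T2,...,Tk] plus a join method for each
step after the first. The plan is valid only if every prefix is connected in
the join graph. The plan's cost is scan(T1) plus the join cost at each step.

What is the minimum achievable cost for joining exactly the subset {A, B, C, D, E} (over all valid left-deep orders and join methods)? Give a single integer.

Selinger DP over subsets of {A,B,C,D,E}:
  {B}: scan cost=250, card=250
  {D}: scan cost=50, card=50
  {C}: scan cost=40, card=40
  {E}: scan cost=100, card=100
  {A}: scan cost=500, card=500
  {BD}: card=250; try (B,nl_idx)→700, (D,hash)→1100, (B,merge)→2650, (D,merge)→2850, (B,hash)→4100, (B,nl)→12550 …(+1); best=700 via (B,nl_idx)
  {BC}: card=40; try (B,nl_idx)→400, (C,hash)→980, (B,merge)→2570, (C,merge)→2780, (B,hash)→4080, (B,nl)→10040 …(+1); best=400 via (B,nl_idx)
  {BE}: card=5000; try (E,hash)→1900, (B,merge)→3150, (E,merge)→3300, (B,hash)→4200, (B,nl_idx)→5900, (B,nl)→25100 …(+1); best=1900 via (E,hash)
  {AB}: card=25000; try (B,hash)→5000, (A,merge)→7500, (B,merge)→7750, (A,hash)→9500, (B,nl_idx)→29500, (A,nl)→125250 …(+1); best=5000 via (B,hash)
  {CD}: card=400; try (C,hash)→580, (D,merge)→670, (D,hash)→680, (C,merge)→680, (D,nl)→2040, (C,nl)→2050; best=580 via (C,hash)
  {DE}: card=500; try (D,hash)→800, (E,merge)→1200, (D,merge)→1250, (E,hash)→1500, (E,nl)→5050, (D,nl)→5100; best=800 via (D,hash)
  {AD}: card=500; try (D,hash)→1600, (A,merge)→5400, (D,merge)→5850, (A,hash)→9100, (A,nl)→25050, (D,nl)→25500; best=1600 via (D,hash)
  {CE}: card=2000; try (C,hash)→680, (E,merge)→1120, (C,merge)→1180, (E,hash)→1480, (E,nl)→4040, (C,nl)→4100; best=680 via (C,hash)
  {AC}: card=10000; try (C,hash)→1480, (A,merge)→5320, (C,merge)→5780, (A,hash)→9080, (A,nl)→20040, (C,nl)→20500; best=1480 via (C,hash)
  {AE}: card=25000; try (E,hash)→2400, (A,merge)→5900, (E,merge)→6300, (A,hash)→9200, (A,nl)→50100, (E,nl)→50500; best=2400 via (E,hash)
  {BCD}: card=8; try (D,merge)→1030, (D,hash)→1040, (C,hash)→1430, (D,nl)→2400, (C,merge)→3230, (B,nl_idx)→3788 …(+4); best=1030 via (D,merge)
  {BDE}: card=500; try (E,hash)→2350, (E,merge)→3750, (B,hash)→5300, (B,nl_idx)→5300, (D,hash)→7500, (B,merge)→8050 …(+4); best=2350 via (E,hash)
  {ABD}: card=500; try (B,hash)→6100, (B,nl_idx)→6100, (A,merge)→7950, (B,merge)→8850, (A,hash)→9950, (D,hash)→30600 …(+4); best=6100 via (B,hash)
  {BCE}: card=400; try (E,merge)→1480, (E,hash)→1840, (E,nl)→4400, (B,hash)→6680, (C,hash)→7380, (B,nl_idx)→17080 …(+4); best=1480 via (E,merge)
  {ABC}: card=2000; try (A,merge)→5680, (A,hash)→9440, (B,hash)→15480, (A,nl)→20400, (C,hash)→30480, (B,nl_idx)→83480 …(+4); best=5680 via (A,merge)
  {ABE}: card=250000; try (A,hash)→15900, (E,hash)→31400, (B,hash)→31400, (A,merge)→76900, (B,merge)→404650, (E,merge)→405800 …(+4); best=15900 via (A,hash)
  {CDE}: card=2000; try (C,hash)→1780, (E,hash)→2380, (D,hash)→3280, (E,merge)→5380, (C,merge)→6080, (C,nl)→20800 …(+3); best=1780 via (C,hash)
  {ACD}: card=2000; try (C,hash)→2580, (C,merge)→6880, (A,merge)→9580, (A,hash)→9980, (D,hash)→12080, (C,nl)→21600 …(+3); best=2580 via (C,hash)
  {ADE}: card=2500; try (E,hash)→3500, (E,merge)→7400, (A,hash)→10300, (A,merge)→10800, (D,hash)→28000, (E,nl)→51600 …(+3); best=3500 via (E,hash)
  {ACE}: card=250000; try (A,hash)→11680, (E,hash)→12880, (C,hash)→27880, (A,merge)→29680, (E,merge)→152280, (C,merge)→402680 …(+3); best=11680 via (A,hash)
  {BCDE}: card=8; try (E,nl)→1830, (E,merge)→1862, (E,hash)→2438, (D,hash)→2480, (C,hash)→3330, (D,merge)→5830 …(+7); best=1830 via (E,nl)
  {ABCD}: card=8; try (A,nl)→5030, (A,merge)→6062, (C,hash)→7080, (D,hash)→8280, (B,hash)→8580, (A,hash)→10038 …(+7); best=5030 via (A,nl)
  {ABDE}: card=500; try (E,hash)→8000, (B,hash)→10000, (A,hash)→11850, (E,merge)→11900, (A,merge)→12350, (B,nl_idx)→24000 …(+7); best=8000 via (E,hash)
  {ABCE}: card=10000; try (E,hash)→9080, (A,merge)→10480, (A,hash)→10880, (E,merge)→30480, (A,nl)→201480, (E,nl)→205680 …(+7); best=9080 via (E,hash)
  {ACDE}: card=5000; try (E,hash)→5980, (C,hash)→6480, (A,hash)→12780, (E,merge)→27380, (A,merge)→30780, (C,merge)→36280 …(+6); best=5980 via (E,hash)
  {ABCDE}: card=4; try (E,nl)→5830, (A,nl)→5830, (E,merge)→5862, (E,hash)→6438, (A,merge)→6862, (C,hash)→8980 …(+10); best=5830 via (E,nl)

5830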